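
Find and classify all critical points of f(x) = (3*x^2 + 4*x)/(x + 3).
f'(x) = 3*(x^2 + 6*x + 4)/(x^2 + 6*x + 9)

Solve f'(x) = 0:
  f'(x) = 3*(x^2 + 6*x + 4)/(x + 3)^2; the denominator is positive wherever f is defined, so f'(x) = 0 ⇔ 3*x^2 + 18*x + 12 = 0.
  Factor: 3*x^2 + 18*x + 12 = 3*(x^2 + 6*x + 4); x^2 + 6*x + 4 = 0 has no rational roots; quadratic formula: x = (-6 ± √20)/2.
  ⇒ x = -3 - sqrt(5) ≈ -5.2361, -3 + sqrt(5) ≈ -0.7639

f''(x) = 30/(x^3 + 9*x^2 + 27*x + 27)
Second-derivative test at each critical point:
  f''(-5.2361) = -2.6833 < 0 → local maximum
  f''(-0.7639) = 2.6833 > 0 → local minimum

Critical points: x = -3 - sqrt(5) ≈ -5.2361 (local maximum); x = -3 + sqrt(5) ≈ -0.7639 (local minimum)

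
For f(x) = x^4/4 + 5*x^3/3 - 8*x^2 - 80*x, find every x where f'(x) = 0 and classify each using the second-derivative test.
f'(x) = x^3 + 5*x^2 - 16*x - 80

Solve f'(x) = 0:
  Factor: x^3 + 5*x^2 - 16*x - 80 = (x - 4)*(x + 4)*(x + 5) = 0.
  ⇒ x = -5, -4, 4

f''(x) = 3*x^2 + 10*x - 16
Second-derivative test at each critical point:
  f''(-5) = 9 > 0 → local minimum
  f''(-4) = -8 < 0 → local maximum
  f''(4) = 72 > 0 → local minimum

Critical points: x = -5 (local minimum); x = -4 (local maximum); x = 4 (local minimum)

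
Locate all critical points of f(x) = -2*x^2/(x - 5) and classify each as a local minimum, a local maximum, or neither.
f'(x) = 2*x*(10 - x)/(x - 5)^2

Solve f'(x) = 0:
  f'(x) = -2*x*(x - 10)/(x - 5)^2; the denominator is positive wherever f is defined, so f'(x) = 0 ⇔ -2*x^2 + 20*x = 0.
  Factor: -2*x^2 + 20*x = -2*x*(x - 10) = 0.
  ⇒ x = 0, 10

f''(x) = -100/(x^3 - 15*x^2 + 75*x - 125)
Second-derivative test at each critical point:
  f''(0) = 4/5 > 0 → local minimum
  f''(10) = -4/5 < 0 → local maximum

Critical points: x = 0 (local minimum); x = 10 (local maximum)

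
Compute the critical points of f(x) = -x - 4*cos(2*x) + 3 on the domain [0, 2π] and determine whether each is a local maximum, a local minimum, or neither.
f'(x) = 8*sin(2*x) - 1

Solve f'(x) = 0 on [0, 2π]:
  f'(x) = 0 ⇔ sin(2*x) = 1/8, i.e. 2*x = arcsin(1/8) + 2nπ or 2*x = π − arcsin(1/8) + 2nπ; keep the solutions lying in [0, 2π].
  ⇒ x = asin(1/8)/2 ≈ 0.0627, -asin(1/8)/2 + pi/2 ≈ 1.5081, asin(1/8)/2 + pi ≈ 3.2043, -asin(1/8)/2 + 3*pi/2 ≈ 4.6497

f''(x) = 16*cos(2*x)
Second-derivative test at each critical point:
  f''(0.0627) = 15.8745 > 0 → local minimum
  f''(1.5081) = -15.8745 < 0 → local maximum
  f''(3.2043) = 15.8745 > 0 → local minimum
  f''(4.6497) = -15.8745 < 0 → local maximum

Critical points: x = asin(1/8)/2 ≈ 0.0627 (local minimum); x = -asin(1/8)/2 + pi/2 ≈ 1.5081 (local maximum); x = asin(1/8)/2 + pi ≈ 3.2043 (local minimum); x = -asin(1/8)/2 + 3*pi/2 ≈ 4.6497 (local maximum)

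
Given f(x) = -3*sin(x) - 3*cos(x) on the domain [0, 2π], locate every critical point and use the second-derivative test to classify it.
f'(x) = -3*sqrt(2)*cos(x + pi/4)

Solve f'(x) = 0 on [0, 2π]:
  f'(x) = 0 ⇔ -3*cos(x) = -3*sin(x) ⇔ tan(x) = 1, i.e. x = arctan(1) + nπ; keep the solutions lying in [0, 2π].
  ⇒ x = pi/4 ≈ 0.7854, 5*pi/4 ≈ 3.9270

f''(x) = 3*sqrt(2)*sin(x + pi/4)
Second-derivative test at each critical point:
  f''(0.7854) = 4.2426 > 0 → local minimum
  f''(3.9270) = -4.2426 < 0 → local maximum

Critical points: x = pi/4 ≈ 0.7854 (local minimum); x = 5*pi/4 ≈ 3.9270 (local maximum)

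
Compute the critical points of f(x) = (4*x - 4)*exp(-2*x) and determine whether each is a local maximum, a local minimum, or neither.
f'(x) = 4*(3 - 2*x)*exp(-2*x)

Solve f'(x) = 0:
  f'(x) = (12 - 8*x)·exp(-2*x) and exp(-2*x) > 0 for every x, so f'(x) = 0 ⇔ 12 - 8*x = 0.
  Factor: 12 - 8*x = -4*(2*x - 3) = 0.
  ⇒ x = 3/2

f''(x) = 16*(x - 2)*exp(-2*x)
Second-derivative test at each critical point:
  f''(3/2) = -0.3983 < 0 → local maximum

Critical points: x = 3/2 (local maximum)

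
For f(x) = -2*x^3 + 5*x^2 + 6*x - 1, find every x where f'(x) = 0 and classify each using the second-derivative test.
f'(x) = -6*x^2 + 10*x + 6

Solve f'(x) = 0:
  Factor: -6*x^2 + 10*x + 6 = -2*(3*x^2 - 5*x - 3); 3*x^2 - 5*x - 3 = 0 has no rational roots; quadratic formula: x = (5 ± √61)/6.
  ⇒ x = 5/6 - sqrt(61)/6 ≈ -0.4684, 5/6 + sqrt(61)/6 ≈ 2.1350

f''(x) = 10 - 12*x
Second-derivative test at each critical point:
  f''(-0.4684) = 15.6205 > 0 → local minimum
  f''(2.1350) = -15.6205 < 0 → local maximum

Critical points: x = 5/6 - sqrt(61)/6 ≈ -0.4684 (local minimum); x = 5/6 + sqrt(61)/6 ≈ 2.1350 (local maximum)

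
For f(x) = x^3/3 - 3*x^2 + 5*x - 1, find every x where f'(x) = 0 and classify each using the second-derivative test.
f'(x) = x^2 - 6*x + 5

Solve f'(x) = 0:
  Factor: x^2 - 6*x + 5 = (x - 5)*(x - 1) = 0.
  ⇒ x = 1, 5

f''(x) = 2*x - 6
Second-derivative test at each critical point:
  f''(1) = -4 < 0 → local maximum
  f''(5) = 4 > 0 → local minimum

Critical points: x = 1 (local maximum); x = 5 (local minimum)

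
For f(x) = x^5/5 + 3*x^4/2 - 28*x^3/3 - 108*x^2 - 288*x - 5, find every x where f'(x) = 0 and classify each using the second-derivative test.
f'(x) = x^4 + 6*x^3 - 28*x^2 - 216*x - 288

Solve f'(x) = 0:
  Factor: x^4 + 6*x^3 - 28*x^2 - 216*x - 288 = (x - 6)*(x + 2)*(x + 4)*(x + 6) = 0.
  ⇒ x = -6, -4, -2, 6

f''(x) = 4*x^3 + 18*x^2 - 56*x - 216
Second-derivative test at each critical point:
  f''(-6) = -96 < 0 → local maximum
  f''(-4) = 40 > 0 → local minimum
  f''(-2) = -64 < 0 → local maximum
  f''(6) = 960 > 0 → local minimum

Critical points: x = -6 (local maximum); x = -4 (local minimum); x = -2 (local maximum); x = 6 (local minimum)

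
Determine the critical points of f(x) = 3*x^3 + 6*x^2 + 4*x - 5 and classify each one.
f'(x) = 9*x^2 + 12*x + 4

Solve f'(x) = 0:
  Factor: 9*x^2 + 12*x + 4 = (3*x + 2)^2 = 0.
  ⇒ x = -2/3

f''(x) = 18*x + 12
Second-derivative test at each critical point:
  f''(-2/3) = 0, so the second-derivative test is inconclusive; use the first-derivative test: f'(-11/12) = 0.5625, f'(-5/12) = 0.5625 — f' is positive on both sides (no sign change) → neither a local maximum nor a local minimum

Critical points: x = -2/3 (neither)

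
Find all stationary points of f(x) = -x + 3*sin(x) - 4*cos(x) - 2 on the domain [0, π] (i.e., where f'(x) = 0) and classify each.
f'(x) = 4*sin(x) + 3*cos(x) - 1

Solve f'(x) = 0 on [0, π]:
  f'(x) = 0 ⇔ 4*sin(x) + 3*cos(x) = 1. Write the left side as R·cos(x + φ) with R = √(3² + (-4)²) = 5, cos φ = 3/5, sin φ = -4/5; then cos(x + φ) = 1/5. Solve for x and keep the solutions lying in [0, π].
  ⇒ x = atan((4 + 6*sqrt(6))/(3 - 8*sqrt(6))) + pi ≈ 2.2967

f''(x) = -3*sin(x) + 4*cos(x)
Second-derivative test at each critical point:
  f''(2.2967) = -4.8990 < 0 → local maximum

Critical points: x = atan((4 + 6*sqrt(6))/(3 - 8*sqrt(6))) + pi ≈ 2.2967 (local maximum)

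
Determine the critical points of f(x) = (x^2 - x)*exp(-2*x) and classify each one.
f'(x) = (-2*x^2 + 4*x - 1)*exp(-2*x)

Solve f'(x) = 0:
  f'(x) = (-2*x^2 + 4*x - 1)·exp(-2*x) and exp(-2*x) > 0 for every x, so f'(x) = 0 ⇔ -2*x^2 + 4*x - 1 = 0.
  2*x^2 - 4*x + 1 = 0 has no rational roots; quadratic formula: x = (4 ± √8)/4.
  ⇒ x = 1 - sqrt(2)/2 ≈ 0.2929, sqrt(2)/2 + 1 ≈ 1.7071

f''(x) = 2*(2*x^2 - 6*x + 3)*exp(-2*x)
Second-derivative test at each critical point:
  f''(0.2929) = 1.5745 > 0 → local minimum
  f''(1.7071) = -0.0931 < 0 → local maximum

Critical points: x = 1 - sqrt(2)/2 ≈ 0.2929 (local minimum); x = sqrt(2)/2 + 1 ≈ 1.7071 (local maximum)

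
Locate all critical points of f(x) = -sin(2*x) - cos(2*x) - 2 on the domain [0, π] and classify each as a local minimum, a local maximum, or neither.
f'(x) = -2*sqrt(2)*cos(2*x + pi/4)

Solve f'(x) = 0 on [0, π]:
  f'(x) = 0 ⇔ -cos(2*x) = -sin(2*x) ⇔ tan(2*x) = 1, i.e. 2*x = arctan(1) + nπ; keep the solutions lying in [0, π].
  ⇒ x = pi/8 ≈ 0.3927, 5*pi/8 ≈ 1.9635

f''(x) = 4*sqrt(2)*sin(2*x + pi/4)
Second-derivative test at each critical point:
  f''(0.3927) = 5.6569 > 0 → local minimum
  f''(1.9635) = -5.6569 < 0 → local maximum

Critical points: x = pi/8 ≈ 0.3927 (local minimum); x = 5*pi/8 ≈ 1.9635 (local maximum)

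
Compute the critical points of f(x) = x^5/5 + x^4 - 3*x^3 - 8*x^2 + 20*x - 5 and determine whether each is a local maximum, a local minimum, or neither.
f'(x) = x^4 + 4*x^3 - 9*x^2 - 16*x + 20

Solve f'(x) = 0:
  Factor: x^4 + 4*x^3 - 9*x^2 - 16*x + 20 = (x - 2)*(x - 1)*(x + 2)*(x + 5) = 0.
  ⇒ x = -5, -2, 1, 2

f''(x) = 4*x^3 + 12*x^2 - 18*x - 16
Second-derivative test at each critical point:
  f''(-5) = -126 < 0 → local maximum
  f''(-2) = 36 > 0 → local minimum
  f''(1) = -18 < 0 → local maximum
  f''(2) = 28 > 0 → local minimum

Critical points: x = -5 (local maximum); x = -2 (local minimum); x = 1 (local maximum); x = 2 (local minimum)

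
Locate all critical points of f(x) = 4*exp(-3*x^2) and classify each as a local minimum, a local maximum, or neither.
f'(x) = -24*x*exp(-3*x^2)

Solve f'(x) = 0:
  f'(x) = (-24*x)·exp(-3*x^2) and exp(-3*x^2) > 0 for every x, so f'(x) = 0 ⇔ -24*x = 0.
  -24*x = 0.
  ⇒ x = 0

f''(x) = 24*(6*x^2 - 1)*exp(-3*x^2)
Second-derivative test at each critical point:
  f''(0) = -24 < 0 → local maximum

Critical points: x = 0 (local maximum)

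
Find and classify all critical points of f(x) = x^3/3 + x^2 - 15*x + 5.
f'(x) = x^2 + 2*x - 15

Solve f'(x) = 0:
  Factor: x^2 + 2*x - 15 = (x - 3)*(x + 5) = 0.
  ⇒ x = -5, 3

f''(x) = 2*x + 2
Second-derivative test at each critical point:
  f''(-5) = -8 < 0 → local maximum
  f''(3) = 8 > 0 → local minimum

Critical points: x = -5 (local maximum); x = 3 (local minimum)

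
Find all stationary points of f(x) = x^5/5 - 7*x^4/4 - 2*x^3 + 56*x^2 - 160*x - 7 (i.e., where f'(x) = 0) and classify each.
f'(x) = x^4 - 7*x^3 - 6*x^2 + 112*x - 160

Solve f'(x) = 0:
  Factor: x^4 - 7*x^3 - 6*x^2 + 112*x - 160 = (x - 5)*(x - 4)*(x - 2)*(x + 4) = 0.
  ⇒ x = -4, 2, 4, 5

f''(x) = 4*x^3 - 21*x^2 - 12*x + 112
Second-derivative test at each critical point:
  f''(-4) = -432 < 0 → local maximum
  f''(2) = 36 > 0 → local minimum
  f''(4) = -16 < 0 → local maximum
  f''(5) = 27 > 0 → local minimum

Critical points: x = -4 (local maximum); x = 2 (local minimum); x = 4 (local maximum); x = 5 (local minimum)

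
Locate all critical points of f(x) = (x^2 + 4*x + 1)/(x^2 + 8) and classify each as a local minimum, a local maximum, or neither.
f'(x) = 2*(-2*x^2 + 7*x + 16)/(x^4 + 16*x^2 + 64)

Solve f'(x) = 0:
  f'(x) = -2*(2*x^2 - 7*x - 16)/(x^2 + 8)^2; the denominator is positive wherever f is defined, so f'(x) = 0 ⇔ -4*x^2 + 14*x + 32 = 0.
  Factor: -4*x^2 + 14*x + 32 = -2*(2*x^2 - 7*x - 16); 2*x^2 - 7*x - 16 = 0 has no rational roots; quadratic formula: x = (7 ± √177)/4.
  ⇒ x = 7/4 - sqrt(177)/4 ≈ -1.5760, 7/4 + sqrt(177)/4 ≈ 5.0760

f''(x) = 2*(4*x^3 - 21*x^2 - 96*x + 56)/(x^6 + 24*x^4 + 192*x^2 + 512)
Second-derivative test at each critical point:
  f''(-1.5760) = 0.2421 > 0 → local minimum
  f''(5.0760) = -0.0233 < 0 → local maximum

Critical points: x = 7/4 - sqrt(177)/4 ≈ -1.5760 (local minimum); x = 7/4 + sqrt(177)/4 ≈ 5.0760 (local maximum)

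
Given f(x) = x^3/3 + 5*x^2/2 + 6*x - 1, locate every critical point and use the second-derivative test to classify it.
f'(x) = x^2 + 5*x + 6

Solve f'(x) = 0:
  Factor: x^2 + 5*x + 6 = (x + 2)*(x + 3) = 0.
  ⇒ x = -3, -2

f''(x) = 2*x + 5
Second-derivative test at each critical point:
  f''(-3) = -1 < 0 → local maximum
  f''(-2) = 1 > 0 → local minimum

Critical points: x = -3 (local maximum); x = -2 (local minimum)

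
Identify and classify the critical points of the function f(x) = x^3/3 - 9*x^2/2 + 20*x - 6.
f'(x) = x^2 - 9*x + 20

Solve f'(x) = 0:
  Factor: x^2 - 9*x + 20 = (x - 5)*(x - 4) = 0.
  ⇒ x = 4, 5

f''(x) = 2*x - 9
Second-derivative test at each critical point:
  f''(4) = -1 < 0 → local maximum
  f''(5) = 1 > 0 → local minimum

Critical points: x = 4 (local maximum); x = 5 (local minimum)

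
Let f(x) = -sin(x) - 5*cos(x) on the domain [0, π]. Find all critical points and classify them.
f'(x) = 5*sin(x) - cos(x)

Solve f'(x) = 0 on [0, π]:
  f'(x) = 0 ⇔ -cos(x) = -5*sin(x) ⇔ tan(x) = 1/5, i.e. x = arctan(1/5) + nπ; keep the solutions lying in [0, π].
  ⇒ x = atan(1/5) ≈ 0.1974

f''(x) = sin(x) + 5*cos(x)
Second-derivative test at each critical point:
  f''(0.1974) = 5.0990 > 0 → local minimum

Critical points: x = atan(1/5) ≈ 0.1974 (local minimum)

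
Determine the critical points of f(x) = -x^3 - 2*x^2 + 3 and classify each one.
f'(x) = x*(-3*x - 4)

Solve f'(x) = 0:
  Factor: -3*x^2 - 4*x = -x*(3*x + 4) = 0.
  ⇒ x = -4/3, 0

f''(x) = -6*x - 4
Second-derivative test at each critical point:
  f''(-4/3) = 4 > 0 → local minimum
  f''(0) = -4 < 0 → local maximum

Critical points: x = -4/3 (local minimum); x = 0 (local maximum)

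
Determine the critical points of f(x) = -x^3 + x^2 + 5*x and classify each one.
f'(x) = -3*x^2 + 2*x + 5

Solve f'(x) = 0:
  Factor: -3*x^2 + 2*x + 5 = -(x + 1)*(3*x - 5) = 0.
  ⇒ x = -1, 5/3

f''(x) = 2 - 6*x
Second-derivative test at each critical point:
  f''(-1) = 8 > 0 → local minimum
  f''(5/3) = -8 < 0 → local maximum

Critical points: x = -1 (local minimum); x = 5/3 (local maximum)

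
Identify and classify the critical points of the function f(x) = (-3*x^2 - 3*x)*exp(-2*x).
f'(x) = 3*(2*x^2 - 1)*exp(-2*x)

Solve f'(x) = 0:
  f'(x) = (6*x^2 - 3)·exp(-2*x) and exp(-2*x) > 0 for every x, so f'(x) = 0 ⇔ 6*x^2 - 3 = 0.
  Factor: 6*x^2 - 3 = 3*(2*x^2 - 1); 2*x^2 - 1 = 0 has no rational roots; quadratic formula: x = (0 ± √8)/4.
  ⇒ x = -sqrt(2)/2 ≈ -0.7071, sqrt(2)/2 ≈ 0.7071

f''(x) = 6*(-2*x^2 + 2*x + 1)*exp(-2*x)
Second-derivative test at each critical point:
  f''(-0.7071) = -34.9021 < 0 → local maximum
  f''(0.7071) = 2.0629 > 0 → local minimum

Critical points: x = -sqrt(2)/2 ≈ -0.7071 (local maximum); x = sqrt(2)/2 ≈ 0.7071 (local minimum)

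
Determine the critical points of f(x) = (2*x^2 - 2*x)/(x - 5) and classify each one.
f'(x) = 2*(x^2 - 10*x + 5)/(x^2 - 10*x + 25)

Solve f'(x) = 0:
  f'(x) = 2*(x^2 - 10*x + 5)/(x - 5)^2; the denominator is positive wherever f is defined, so f'(x) = 0 ⇔ 2*x^2 - 20*x + 10 = 0.
  Factor: 2*x^2 - 20*x + 10 = 2*(x^2 - 10*x + 5); x^2 - 10*x + 5 = 0 has no rational roots; quadratic formula: x = (10 ± √80)/2.
  ⇒ x = 5 - 2*sqrt(5) ≈ 0.5279, 2*sqrt(5) + 5 ≈ 9.4721

f''(x) = 80/(x^3 - 15*x^2 + 75*x - 125)
Second-derivative test at each critical point:
  f''(0.5279) = -0.8944 < 0 → local maximum
  f''(9.4721) = 0.8944 > 0 → local minimum

Critical points: x = 5 - 2*sqrt(5) ≈ 0.5279 (local maximum); x = 2*sqrt(5) + 5 ≈ 9.4721 (local minimum)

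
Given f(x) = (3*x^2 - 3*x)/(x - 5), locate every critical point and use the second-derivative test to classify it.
f'(x) = 3*(x^2 - 10*x + 5)/(x^2 - 10*x + 25)

Solve f'(x) = 0:
  f'(x) = 3*(x^2 - 10*x + 5)/(x - 5)^2; the denominator is positive wherever f is defined, so f'(x) = 0 ⇔ 3*x^2 - 30*x + 15 = 0.
  Factor: 3*x^2 - 30*x + 15 = 3*(x^2 - 10*x + 5); x^2 - 10*x + 5 = 0 has no rational roots; quadratic formula: x = (10 ± √80)/2.
  ⇒ x = 5 - 2*sqrt(5) ≈ 0.5279, 2*sqrt(5) + 5 ≈ 9.4721

f''(x) = 120/(x^3 - 15*x^2 + 75*x - 125)
Second-derivative test at each critical point:
  f''(0.5279) = -1.3416 < 0 → local maximum
  f''(9.4721) = 1.3416 > 0 → local minimum

Critical points: x = 5 - 2*sqrt(5) ≈ 0.5279 (local maximum); x = 2*sqrt(5) + 5 ≈ 9.4721 (local minimum)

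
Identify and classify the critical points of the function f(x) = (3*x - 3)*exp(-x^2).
f'(x) = 3*(-2*x*(x - 1) + 1)*exp(-x^2)

Solve f'(x) = 0:
  f'(x) = (-6*x^2 + 6*x + 3)·exp(-x^2) and exp(-x^2) > 0 for every x, so f'(x) = 0 ⇔ -6*x^2 + 6*x + 3 = 0.
  Factor: -6*x^2 + 6*x + 3 = -3*(2*x^2 - 2*x - 1); 2*x^2 - 2*x - 1 = 0 has no rational roots; quadratic formula: x = (2 ± √12)/4.
  ⇒ x = 1/2 - sqrt(3)/2 ≈ -0.3660, 1/2 + sqrt(3)/2 ≈ 1.3660

f''(x) = 6*(2*x^2*(x - 1) - 3*x + 1)*exp(-x^2)
Second-derivative test at each critical point:
  f''(-0.3660) = 9.0892 > 0 → local minimum
  f''(1.3660) = -1.6081 < 0 → local maximum

Critical points: x = 1/2 - sqrt(3)/2 ≈ -0.3660 (local minimum); x = 1/2 + sqrt(3)/2 ≈ 1.3660 (local maximum)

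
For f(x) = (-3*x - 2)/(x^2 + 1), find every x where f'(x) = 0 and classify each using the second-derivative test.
f'(x) = (3*x^2 + 4*x - 3)/(x^4 + 2*x^2 + 1)

Solve f'(x) = 0:
  f'(x) = (3*x^2 + 4*x - 3)/(x^2 + 1)^2; the denominator is positive wherever f is defined, so f'(x) = 0 ⇔ 3*x^2 + 4*x - 3 = 0.
  3*x^2 + 4*x - 3 = 0 has no rational roots; quadratic formula: x = (-4 ± √52)/6.
  ⇒ x = -sqrt(13)/3 - 2/3 ≈ -1.8685, -2/3 + sqrt(13)/3 ≈ 0.5352

f''(x) = 2*(-4*x^2*(3*x + 2) + (9*x + 2)*(x^2 + 1))/(x^2 + 1)^3
Second-derivative test at each critical point:
  f''(-1.8685) = -0.3575 < 0 → local maximum
  f''(0.5352) = 4.3575 > 0 → local minimum

Critical points: x = -sqrt(13)/3 - 2/3 ≈ -1.8685 (local maximum); x = -2/3 + sqrt(13)/3 ≈ 0.5352 (local minimum)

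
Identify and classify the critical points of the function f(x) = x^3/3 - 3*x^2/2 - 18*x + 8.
f'(x) = x^2 - 3*x - 18

Solve f'(x) = 0:
  Factor: x^2 - 3*x - 18 = (x - 6)*(x + 3) = 0.
  ⇒ x = -3, 6

f''(x) = 2*x - 3
Second-derivative test at each critical point:
  f''(-3) = -9 < 0 → local maximum
  f''(6) = 9 > 0 → local minimum

Critical points: x = -3 (local maximum); x = 6 (local minimum)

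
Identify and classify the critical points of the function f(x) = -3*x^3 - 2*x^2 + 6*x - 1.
f'(x) = -9*x^2 - 4*x + 6

Solve f'(x) = 0:
  9*x^2 + 4*x - 6 = 0 has no rational roots; quadratic formula: x = (-4 ± √232)/18.
  ⇒ x = -sqrt(58)/9 - 2/9 ≈ -1.0684, -2/9 + sqrt(58)/9 ≈ 0.6240

f''(x) = -18*x - 4
Second-derivative test at each critical point:
  f''(-1.0684) = 15.2315 > 0 → local minimum
  f''(0.6240) = -15.2315 < 0 → local maximum

Critical points: x = -sqrt(58)/9 - 2/9 ≈ -1.0684 (local minimum); x = -2/9 + sqrt(58)/9 ≈ 0.6240 (local maximum)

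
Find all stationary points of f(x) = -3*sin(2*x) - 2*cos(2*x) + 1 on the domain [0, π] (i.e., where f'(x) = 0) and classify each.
f'(x) = 4*sin(2*x) - 6*cos(2*x)

Solve f'(x) = 0 on [0, π]:
  f'(x) = 0 ⇔ -3*cos(2*x) = -2*sin(2*x) ⇔ tan(2*x) = 3/2, i.e. 2*x = arctan(3/2) + nπ; keep the solutions lying in [0, π].
  ⇒ x = atan(3/2)/2 ≈ 0.4914, atan(3/2)/2 + pi/2 ≈ 2.0622

f''(x) = 12*sin(2*x) + 8*cos(2*x)
Second-derivative test at each critical point:
  f''(0.4914) = 14.4222 > 0 → local minimum
  f''(2.0622) = -14.4222 < 0 → local maximum

Critical points: x = atan(3/2)/2 ≈ 0.4914 (local minimum); x = atan(3/2)/2 + pi/2 ≈ 2.0622 (local maximum)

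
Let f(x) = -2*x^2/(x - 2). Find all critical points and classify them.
f'(x) = 2*x*(4 - x)/(x - 2)^2

Solve f'(x) = 0:
  f'(x) = -2*x*(x - 4)/(x - 2)^2; the denominator is positive wherever f is defined, so f'(x) = 0 ⇔ -2*x^2 + 8*x = 0.
  Factor: -2*x^2 + 8*x = -2*x*(x - 4) = 0.
  ⇒ x = 0, 4

f''(x) = -16/(x^3 - 6*x^2 + 12*x - 8)
Second-derivative test at each critical point:
  f''(0) = 2 > 0 → local minimum
  f''(4) = -2 < 0 → local maximum

Critical points: x = 0 (local minimum); x = 4 (local maximum)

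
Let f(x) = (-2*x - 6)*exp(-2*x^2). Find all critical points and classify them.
f'(x) = 2*(4*x*(x + 3) - 1)*exp(-2*x^2)

Solve f'(x) = 0:
  f'(x) = (8*x^2 + 24*x - 2)·exp(-2*x^2) and exp(-2*x^2) > 0 for every x, so f'(x) = 0 ⇔ 8*x^2 + 24*x - 2 = 0.
  Factor: 8*x^2 + 24*x - 2 = 2*(4*x^2 + 12*x - 1); 4*x^2 + 12*x - 1 = 0 has no rational roots; quadratic formula: x = (-12 ± √160)/8.
  ⇒ x = -sqrt(10)/2 - 3/2 ≈ -3.0811, -3/2 + sqrt(10)/2 ≈ 0.0811

f''(x) = 8*(-4*x^2*(x + 3) + 3*x + 3)*exp(-2*x^2)
Second-derivative test at each critical point:
  f''(-3.0811) = -1.436e-07 < 0 → local maximum
  f''(0.0811) = 24.9673 > 0 → local minimum

Critical points: x = -sqrt(10)/2 - 3/2 ≈ -3.0811 (local maximum); x = -3/2 + sqrt(10)/2 ≈ 0.0811 (local minimum)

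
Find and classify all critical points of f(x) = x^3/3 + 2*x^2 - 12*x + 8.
f'(x) = x^2 + 4*x - 12

Solve f'(x) = 0:
  Factor: x^2 + 4*x - 12 = (x - 2)*(x + 6) = 0.
  ⇒ x = -6, 2

f''(x) = 2*x + 4
Second-derivative test at each critical point:
  f''(-6) = -8 < 0 → local maximum
  f''(2) = 8 > 0 → local minimum

Critical points: x = -6 (local maximum); x = 2 (local minimum)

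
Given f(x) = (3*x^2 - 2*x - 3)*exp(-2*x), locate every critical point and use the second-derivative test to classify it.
f'(x) = 2*(-3*x^2 + 5*x + 2)*exp(-2*x)

Solve f'(x) = 0:
  f'(x) = (-6*x^2 + 10*x + 4)·exp(-2*x) and exp(-2*x) > 0 for every x, so f'(x) = 0 ⇔ -6*x^2 + 10*x + 4 = 0.
  Factor: -6*x^2 + 10*x + 4 = -2*(x - 2)*(3*x + 1) = 0.
  ⇒ x = -1/3, 2

f''(x) = 2*(6*x^2 - 16*x + 1)*exp(-2*x)
Second-derivative test at each critical point:
  f''(-1/3) = 27.2683 > 0 → local minimum
  f''(2) = -0.2564 < 0 → local maximum

Critical points: x = -1/3 (local minimum); x = 2 (local maximum)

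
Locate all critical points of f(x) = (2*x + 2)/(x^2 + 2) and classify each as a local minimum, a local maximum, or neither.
f'(x) = 2*(x^2 - 2*x*(x + 1) + 2)/(x^2 + 2)^2

Solve f'(x) = 0:
  f'(x) = -2*(x^2 + 2*x - 2)/(x^2 + 2)^2; the denominator is positive wherever f is defined, so f'(x) = 0 ⇔ -2*x^2 - 4*x + 4 = 0.
  Factor: -2*x^2 - 4*x + 4 = -2*(x^2 + 2*x - 2); x^2 + 2*x - 2 = 0 has no rational roots; quadratic formula: x = (-2 ± √12)/2.
  ⇒ x = -sqrt(3) - 1 ≈ -2.7321, -1 + sqrt(3) ≈ 0.7321

f''(x) = 4*(4*x^2*(x + 1) - (3*x + 1)*(x^2 + 2))/(x^2 + 2)^3
Second-derivative test at each critical point:
  f''(-2.7321) = 0.0774 > 0 → local minimum
  f''(0.7321) = -1.0774 < 0 → local maximum

Critical points: x = -sqrt(3) - 1 ≈ -2.7321 (local minimum); x = -1 + sqrt(3) ≈ 0.7321 (local maximum)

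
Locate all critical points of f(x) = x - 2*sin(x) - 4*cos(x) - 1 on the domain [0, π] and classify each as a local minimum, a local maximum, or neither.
f'(x) = 4*sin(x) - 2*cos(x) + 1

Solve f'(x) = 0 on [0, π]:
  f'(x) = 0 ⇔ 4*sin(x) - 2*cos(x) = -1. Write the left side as R·cos(x + φ) with R = √((-2)² + (-4)²) = 2*sqrt(5), cos φ = -sqrt(5)/5, sin φ = -2*sqrt(5)/5; then cos(x + φ) = -sqrt(5)/10. Solve for x and keep the solutions lying in [0, π].
  ⇒ x = atan((-2 + sqrt(19))/(1 + 2*sqrt(19))) ≈ 0.2381

f''(x) = 2*sin(x) + 4*cos(x)
Second-derivative test at each critical point:
  f''(0.2381) = 4.3589 > 0 → local minimum

Critical points: x = atan((-2 + sqrt(19))/(1 + 2*sqrt(19))) ≈ 0.2381 (local minimum)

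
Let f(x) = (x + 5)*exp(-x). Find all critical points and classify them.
f'(x) = (-x - 4)*exp(-x)

Solve f'(x) = 0:
  f'(x) = (-x - 4)·exp(-x) and exp(-x) > 0 for every x, so f'(x) = 0 ⇔ -x - 4 = 0.
  -x - 4 = 0.
  ⇒ x = -4

f''(x) = (x + 3)*exp(-x)
Second-derivative test at each critical point:
  f''(-4) = -54.5982 < 0 → local maximum

Critical points: x = -4 (local maximum)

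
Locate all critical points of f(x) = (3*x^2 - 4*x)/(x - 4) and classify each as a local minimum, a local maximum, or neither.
f'(x) = (3*x^2 - 24*x + 16)/(x^2 - 8*x + 16)

Solve f'(x) = 0:
  f'(x) = (3*x^2 - 24*x + 16)/(x - 4)^2; the denominator is positive wherever f is defined, so f'(x) = 0 ⇔ 3*x^2 - 24*x + 16 = 0.
  3*x^2 - 24*x + 16 = 0 has no rational roots; quadratic formula: x = (24 ± √384)/6.
  ⇒ x = 4 - 4*sqrt(6)/3 ≈ 0.7340, 4*sqrt(6)/3 + 4 ≈ 7.2660

f''(x) = 64/(x^3 - 12*x^2 + 48*x - 64)
Second-derivative test at each critical point:
  f''(0.7340) = -1.8371 < 0 → local maximum
  f''(7.2660) = 1.8371 > 0 → local minimum

Critical points: x = 4 - 4*sqrt(6)/3 ≈ 0.7340 (local maximum); x = 4*sqrt(6)/3 + 4 ≈ 7.2660 (local minimum)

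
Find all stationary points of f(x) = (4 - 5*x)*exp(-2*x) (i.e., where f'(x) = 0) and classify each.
f'(x) = (10*x - 13)*exp(-2*x)

Solve f'(x) = 0:
  f'(x) = (10*x - 13)·exp(-2*x) and exp(-2*x) > 0 for every x, so f'(x) = 0 ⇔ 10*x - 13 = 0.
  10*x - 13 = 0.
  ⇒ x = 13/10

f''(x) = 4*(9 - 5*x)*exp(-2*x)
Second-derivative test at each critical point:
  f''(13/10) = 0.7427 > 0 → local minimum

Critical points: x = 13/10 (local minimum)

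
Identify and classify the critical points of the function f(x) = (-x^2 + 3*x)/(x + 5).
f'(x) = (-x^2 - 10*x + 15)/(x^2 + 10*x + 25)

Solve f'(x) = 0:
  f'(x) = -(x^2 + 10*x - 15)/(x + 5)^2; the denominator is positive wherever f is defined, so f'(x) = 0 ⇔ -x^2 - 10*x + 15 = 0.
  x^2 + 10*x - 15 = 0 has no rational roots; quadratic formula: x = (-10 ± √160)/2.
  ⇒ x = -2*sqrt(10) - 5 ≈ -11.3246, -5 + 2*sqrt(10) ≈ 1.3246

f''(x) = -80/(x^3 + 15*x^2 + 75*x + 125)
Second-derivative test at each critical point:
  f''(-11.3246) = 0.3162 > 0 → local minimum
  f''(1.3246) = -0.3162 < 0 → local maximum

Critical points: x = -2*sqrt(10) - 5 ≈ -11.3246 (local minimum); x = -5 + 2*sqrt(10) ≈ 1.3246 (local maximum)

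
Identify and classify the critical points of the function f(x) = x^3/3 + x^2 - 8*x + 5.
f'(x) = x^2 + 2*x - 8

Solve f'(x) = 0:
  Factor: x^2 + 2*x - 8 = (x - 2)*(x + 4) = 0.
  ⇒ x = -4, 2

f''(x) = 2*x + 2
Second-derivative test at each critical point:
  f''(-4) = -6 < 0 → local maximum
  f''(2) = 6 > 0 → local minimum

Critical points: x = -4 (local maximum); x = 2 (local minimum)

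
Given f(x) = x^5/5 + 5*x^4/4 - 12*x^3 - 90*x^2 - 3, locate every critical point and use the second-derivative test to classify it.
f'(x) = x*(x^3 + 5*x^2 - 36*x - 180)

Solve f'(x) = 0:
  Factor: x^4 + 5*x^3 - 36*x^2 - 180*x = x*(x - 6)*(x + 5)*(x + 6) = 0.
  ⇒ x = -6, -5, 0, 6

f''(x) = 4*x^3 + 15*x^2 - 72*x - 180
Second-derivative test at each critical point:
  f''(-6) = -72 < 0 → local maximum
  f''(-5) = 55 > 0 → local minimum
  f''(0) = -180 < 0 → local maximum
  f''(6) = 792 > 0 → local minimum

Critical points: x = -6 (local maximum); x = -5 (local minimum); x = 0 (local maximum); x = 6 (local minimum)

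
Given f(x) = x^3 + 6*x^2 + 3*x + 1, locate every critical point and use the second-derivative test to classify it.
f'(x) = 3*x^2 + 12*x + 3

Solve f'(x) = 0:
  Factor: 3*x^2 + 12*x + 3 = 3*(x^2 + 4*x + 1); x^2 + 4*x + 1 = 0 has no rational roots; quadratic formula: x = (-4 ± √12)/2.
  ⇒ x = -2 - sqrt(3) ≈ -3.7321, -2 + sqrt(3) ≈ -0.2679

f''(x) = 6*x + 12
Second-derivative test at each critical point:
  f''(-3.7321) = -10.3923 < 0 → local maximum
  f''(-0.2679) = 10.3923 > 0 → local minimum

Critical points: x = -2 - sqrt(3) ≈ -3.7321 (local maximum); x = -2 + sqrt(3) ≈ -0.2679 (local minimum)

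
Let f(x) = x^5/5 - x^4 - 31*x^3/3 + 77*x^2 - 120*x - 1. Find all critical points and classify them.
f'(x) = x^4 - 4*x^3 - 31*x^2 + 154*x - 120

Solve f'(x) = 0:
  Factor: x^4 - 4*x^3 - 31*x^2 + 154*x - 120 = (x - 5)*(x - 4)*(x - 1)*(x + 6) = 0.
  ⇒ x = -6, 1, 4, 5

f''(x) = 4*x^3 - 12*x^2 - 62*x + 154
Second-derivative test at each critical point:
  f''(-6) = -770 < 0 → local maximum
  f''(1) = 84 > 0 → local minimum
  f''(4) = -30 < 0 → local maximum
  f''(5) = 44 > 0 → local minimum

Critical points: x = -6 (local maximum); x = 1 (local minimum); x = 4 (local maximum); x = 5 (local minimum)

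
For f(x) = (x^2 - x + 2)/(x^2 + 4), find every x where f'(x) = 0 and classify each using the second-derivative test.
f'(x) = (x^2 + 4*x - 4)/(x^4 + 8*x^2 + 16)

Solve f'(x) = 0:
  f'(x) = (x^2 + 4*x - 4)/(x^2 + 4)^2; the denominator is positive wherever f is defined, so f'(x) = 0 ⇔ x^2 + 4*x - 4 = 0.
  x^2 + 4*x - 4 = 0 has no rational roots; quadratic formula: x = (-4 ± √32)/2.
  ⇒ x = -2*sqrt(2) - 2 ≈ -4.8284, -2 + 2*sqrt(2) ≈ 0.8284

f''(x) = 2*(-x^3 - 6*x^2 + 12*x + 8)/(x^6 + 12*x^4 + 48*x^2 + 64)
Second-derivative test at each critical point:
  f''(-4.8284) = -0.0076 < 0 → local maximum
  f''(0.8284) = 0.2576 > 0 → local minimum

Critical points: x = -2*sqrt(2) - 2 ≈ -4.8284 (local maximum); x = -2 + 2*sqrt(2) ≈ 0.8284 (local minimum)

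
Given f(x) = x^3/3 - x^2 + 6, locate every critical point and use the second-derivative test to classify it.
f'(x) = x*(x - 2)

Solve f'(x) = 0:
  Factor: x^2 - 2*x = x*(x - 2) = 0.
  ⇒ x = 0, 2

f''(x) = 2*x - 2
Second-derivative test at each critical point:
  f''(0) = -2 < 0 → local maximum
  f''(2) = 2 > 0 → local minimum

Critical points: x = 0 (local maximum); x = 2 (local minimum)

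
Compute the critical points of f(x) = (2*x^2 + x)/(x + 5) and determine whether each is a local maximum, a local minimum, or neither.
f'(x) = (2*x^2 + 20*x + 5)/(x^2 + 10*x + 25)

Solve f'(x) = 0:
  f'(x) = (2*x^2 + 20*x + 5)/(x + 5)^2; the denominator is positive wherever f is defined, so f'(x) = 0 ⇔ 2*x^2 + 20*x + 5 = 0.
  2*x^2 + 20*x + 5 = 0 has no rational roots; quadratic formula: x = (-20 ± √360)/4.
  ⇒ x = -5 - 3*sqrt(10)/2 ≈ -9.7434, -5 + 3*sqrt(10)/2 ≈ -0.2566

f''(x) = 90/(x^3 + 15*x^2 + 75*x + 125)
Second-derivative test at each critical point:
  f''(-9.7434) = -0.8433 < 0 → local maximum
  f''(-0.2566) = 0.8433 > 0 → local minimum

Critical points: x = -5 - 3*sqrt(10)/2 ≈ -9.7434 (local maximum); x = -5 + 3*sqrt(10)/2 ≈ -0.2566 (local minimum)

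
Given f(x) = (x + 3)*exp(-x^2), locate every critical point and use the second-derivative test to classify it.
f'(x) = (-2*x*(x + 3) + 1)*exp(-x^2)

Solve f'(x) = 0:
  f'(x) = (-2*x^2 - 6*x + 1)·exp(-x^2) and exp(-x^2) > 0 for every x, so f'(x) = 0 ⇔ -2*x^2 - 6*x + 1 = 0.
  2*x^2 + 6*x - 1 = 0 has no rational roots; quadratic formula: x = (-6 ± √44)/4.
  ⇒ x = -sqrt(11)/2 - 3/2 ≈ -3.1583, -3/2 + sqrt(11)/2 ≈ 0.1583

f''(x) = 2*(2*x^2*(x + 3) - 3*x - 3)*exp(-x^2)
Second-derivative test at each critical point:
  f''(-3.1583) = 3.088e-04 > 0 → local minimum
  f''(0.1583) = -6.4691 < 0 → local maximum

Critical points: x = -sqrt(11)/2 - 3/2 ≈ -3.1583 (local minimum); x = -3/2 + sqrt(11)/2 ≈ 0.1583 (local maximum)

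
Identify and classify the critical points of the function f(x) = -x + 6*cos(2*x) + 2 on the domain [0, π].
f'(x) = -12*sin(2*x) - 1

Solve f'(x) = 0 on [0, π]:
  f'(x) = 0 ⇔ sin(2*x) = -1/12, i.e. 2*x = arcsin(-1/12) + 2nπ or 2*x = π − arcsin(-1/12) + 2nπ; keep the solutions lying in [0, π].
  ⇒ x = asin(1/12)/2 + pi/2 ≈ 1.6125, pi - asin(1/12)/2 ≈ 3.0999

f''(x) = -24*cos(2*x)
Second-derivative test at each critical point:
  f''(1.6125) = 23.9165 > 0 → local minimum
  f''(3.0999) = -23.9165 < 0 → local maximum

Critical points: x = asin(1/12)/2 + pi/2 ≈ 1.6125 (local minimum); x = pi - asin(1/12)/2 ≈ 3.0999 (local maximum)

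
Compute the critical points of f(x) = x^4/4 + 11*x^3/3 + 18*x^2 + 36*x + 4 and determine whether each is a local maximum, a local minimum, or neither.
f'(x) = x^3 + 11*x^2 + 36*x + 36

Solve f'(x) = 0:
  Factor: x^3 + 11*x^2 + 36*x + 36 = (x + 2)*(x + 3)*(x + 6) = 0.
  ⇒ x = -6, -3, -2

f''(x) = 3*x^2 + 22*x + 36
Second-derivative test at each critical point:
  f''(-6) = 12 > 0 → local minimum
  f''(-3) = -3 < 0 → local maximum
  f''(-2) = 4 > 0 → local minimum

Critical points: x = -6 (local minimum); x = -3 (local maximum); x = -2 (local minimum)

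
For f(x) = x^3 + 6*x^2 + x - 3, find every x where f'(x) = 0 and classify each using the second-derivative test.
f'(x) = 3*x^2 + 12*x + 1

Solve f'(x) = 0:
  3*x^2 + 12*x + 1 = 0 has no rational roots; quadratic formula: x = (-12 ± √132)/6.
  ⇒ x = -2 - sqrt(33)/3 ≈ -3.9149, -2 + sqrt(33)/3 ≈ -0.0851

f''(x) = 6*x + 12
Second-derivative test at each critical point:
  f''(-3.9149) = -11.4891 < 0 → local maximum
  f''(-0.0851) = 11.4891 > 0 → local minimum

Critical points: x = -2 - sqrt(33)/3 ≈ -3.9149 (local maximum); x = -2 + sqrt(33)/3 ≈ -0.0851 (local minimum)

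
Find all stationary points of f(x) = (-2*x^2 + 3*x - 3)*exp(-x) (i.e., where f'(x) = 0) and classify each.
f'(x) = (2*x^2 - 7*x + 6)*exp(-x)

Solve f'(x) = 0:
  f'(x) = (2*x^2 - 7*x + 6)·exp(-x) and exp(-x) > 0 for every x, so f'(x) = 0 ⇔ 2*x^2 - 7*x + 6 = 0.
  Factor: 2*x^2 - 7*x + 6 = (x - 2)*(2*x - 3) = 0.
  ⇒ x = 3/2, 2

f''(x) = (-2*x^2 + 11*x - 13)*exp(-x)
Second-derivative test at each critical point:
  f''(3/2) = -0.2231 < 0 → local maximum
  f''(2) = 0.1353 > 0 → local minimum

Critical points: x = 3/2 (local maximum); x = 2 (local minimum)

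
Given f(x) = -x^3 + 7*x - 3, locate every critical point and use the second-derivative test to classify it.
f'(x) = 7 - 3*x^2

Solve f'(x) = 0:
  3*x^2 - 7 = 0 has no rational roots; quadratic formula: x = (0 ± √84)/6.
  ⇒ x = -sqrt(21)/3 ≈ -1.5275, sqrt(21)/3 ≈ 1.5275

f''(x) = -6*x
Second-derivative test at each critical point:
  f''(-1.5275) = 9.1652 > 0 → local minimum
  f''(1.5275) = -9.1652 < 0 → local maximum

Critical points: x = -sqrt(21)/3 ≈ -1.5275 (local minimum); x = sqrt(21)/3 ≈ 1.5275 (local maximum)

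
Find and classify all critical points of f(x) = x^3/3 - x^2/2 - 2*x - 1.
f'(x) = x^2 - x - 2

Solve f'(x) = 0:
  Factor: x^2 - x - 2 = (x - 2)*(x + 1) = 0.
  ⇒ x = -1, 2

f''(x) = 2*x - 1
Second-derivative test at each critical point:
  f''(-1) = -3 < 0 → local maximum
  f''(2) = 3 > 0 → local minimum

Critical points: x = -1 (local maximum); x = 2 (local minimum)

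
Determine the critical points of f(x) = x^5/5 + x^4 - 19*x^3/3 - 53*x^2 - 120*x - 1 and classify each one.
f'(x) = x^4 + 4*x^3 - 19*x^2 - 106*x - 120

Solve f'(x) = 0:
  Factor: x^4 + 4*x^3 - 19*x^2 - 106*x - 120 = (x - 5)*(x + 2)*(x + 3)*(x + 4) = 0.
  ⇒ x = -4, -3, -2, 5

f''(x) = 4*x^3 + 12*x^2 - 38*x - 106
Second-derivative test at each critical point:
  f''(-4) = -18 < 0 → local maximum
  f''(-3) = 8 > 0 → local minimum
  f''(-2) = -14 < 0 → local maximum
  f''(5) = 504 > 0 → local minimum

Critical points: x = -4 (local maximum); x = -3 (local minimum); x = -2 (local maximum); x = 5 (local minimum)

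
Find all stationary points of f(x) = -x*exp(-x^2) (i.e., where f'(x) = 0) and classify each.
f'(x) = (2*x^2 - 1)*exp(-x^2)

Solve f'(x) = 0:
  f'(x) = (2*x^2 - 1)·exp(-x^2) and exp(-x^2) > 0 for every x, so f'(x) = 0 ⇔ 2*x^2 - 1 = 0.
  2*x^2 - 1 = 0 has no rational roots; quadratic formula: x = (0 ± √8)/4.
  ⇒ x = -sqrt(2)/2 ≈ -0.7071, sqrt(2)/2 ≈ 0.7071

f''(x) = (-4*x^3 + 6*x)*exp(-x^2)
Second-derivative test at each critical point:
  f''(-0.7071) = -1.7155 < 0 → local maximum
  f''(0.7071) = 1.7155 > 0 → local minimum

Critical points: x = -sqrt(2)/2 ≈ -0.7071 (local maximum); x = sqrt(2)/2 ≈ 0.7071 (local minimum)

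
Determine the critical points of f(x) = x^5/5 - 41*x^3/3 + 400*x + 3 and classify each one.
f'(x) = x^4 - 41*x^2 + 400

Solve f'(x) = 0:
  Factor: x^4 - 41*x^2 + 400 = (x - 5)*(x - 4)*(x + 4)*(x + 5) = 0.
  ⇒ x = -5, -4, 4, 5

f''(x) = 4*x^3 - 82*x
Second-derivative test at each critical point:
  f''(-5) = -90 < 0 → local maximum
  f''(-4) = 72 > 0 → local minimum
  f''(4) = -72 < 0 → local maximum
  f''(5) = 90 > 0 → local minimum

Critical points: x = -5 (local maximum); x = -4 (local minimum); x = 4 (local maximum); x = 5 (local minimum)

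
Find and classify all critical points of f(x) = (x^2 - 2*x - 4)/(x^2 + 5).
f'(x) = 2*(x^2 + 9*x - 5)/(x^4 + 10*x^2 + 25)

Solve f'(x) = 0:
  f'(x) = 2*(x^2 + 9*x - 5)/(x^2 + 5)^2; the denominator is positive wherever f is defined, so f'(x) = 0 ⇔ 2*x^2 + 18*x - 10 = 0.
  Factor: 2*x^2 + 18*x - 10 = 2*(x^2 + 9*x - 5); x^2 + 9*x - 5 = 0 has no rational roots; quadratic formula: x = (-9 ± √101)/2.
  ⇒ x = -sqrt(101)/2 - 9/2 ≈ -9.5249, -9/2 + sqrt(101)/2 ≈ 0.5249

f''(x) = 2*(-2*x^3 - 27*x^2 + 30*x + 45)/(x^6 + 15*x^4 + 75*x^2 + 125)
Second-derivative test at each critical point:
  f''(-9.5249) = -0.0022 < 0 → local maximum
  f''(0.5249) = 0.7222 > 0 → local minimum

Critical points: x = -sqrt(101)/2 - 9/2 ≈ -9.5249 (local maximum); x = -9/2 + sqrt(101)/2 ≈ 0.5249 (local minimum)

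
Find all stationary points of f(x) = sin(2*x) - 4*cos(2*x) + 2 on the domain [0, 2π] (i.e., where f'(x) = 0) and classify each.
f'(x) = 8*sin(2*x) + 2*cos(2*x)

Solve f'(x) = 0 on [0, 2π]:
  f'(x) = 0 ⇔ cos(2*x) = -4*sin(2*x) ⇔ tan(2*x) = -1/4, i.e. 2*x = arctan(-1/4) + nπ; keep the solutions lying in [0, 2π].
  ⇒ x = -atan(1/4)/2 + pi/2 ≈ 1.4483, pi - atan(1/4)/2 ≈ 3.0191, -atan(1/4)/2 + 3*pi/2 ≈ 4.5899, -atan(1/4)/2 + 2*pi ≈ 6.1607

f''(x) = -4*sin(2*x) + 16*cos(2*x)
Second-derivative test at each critical point:
  f''(1.4483) = -16.4924 < 0 → local maximum
  f''(3.0191) = 16.4924 > 0 → local minimum
  f''(4.5899) = -16.4924 < 0 → local maximum
  f''(6.1607) = 16.4924 > 0 → local minimum

Critical points: x = -atan(1/4)/2 + pi/2 ≈ 1.4483 (local maximum); x = pi - atan(1/4)/2 ≈ 3.0191 (local minimum); x = -atan(1/4)/2 + 3*pi/2 ≈ 4.5899 (local maximum); x = -atan(1/4)/2 + 2*pi ≈ 6.1607 (local minimum)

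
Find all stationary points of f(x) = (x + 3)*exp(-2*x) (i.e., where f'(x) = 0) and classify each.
f'(x) = (-2*x - 5)*exp(-2*x)

Solve f'(x) = 0:
  f'(x) = (-2*x - 5)·exp(-2*x) and exp(-2*x) > 0 for every x, so f'(x) = 0 ⇔ -2*x - 5 = 0.
  -2*x - 5 = 0.
  ⇒ x = -5/2

f''(x) = 4*(x + 2)*exp(-2*x)
Second-derivative test at each critical point:
  f''(-5/2) = -296.8263 < 0 → local maximum

Critical points: x = -5/2 (local maximum)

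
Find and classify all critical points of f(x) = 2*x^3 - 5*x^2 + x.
f'(x) = 6*x^2 - 10*x + 1

Solve f'(x) = 0:
  6*x^2 - 10*x + 1 = 0 has no rational roots; quadratic formula: x = (10 ± √76)/12.
  ⇒ x = 5/6 - sqrt(19)/6 ≈ 0.1069, sqrt(19)/6 + 5/6 ≈ 1.5598

f''(x) = 12*x - 10
Second-derivative test at each critical point:
  f''(0.1069) = -8.7178 < 0 → local maximum
  f''(1.5598) = 8.7178 > 0 → local minimum

Critical points: x = 5/6 - sqrt(19)/6 ≈ 0.1069 (local maximum); x = sqrt(19)/6 + 5/6 ≈ 1.5598 (local minimum)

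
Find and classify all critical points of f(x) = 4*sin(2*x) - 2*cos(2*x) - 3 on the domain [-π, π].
f'(x) = 4*sin(2*x) + 8*cos(2*x)

Solve f'(x) = 0 on [-π, π]:
  f'(x) = 0 ⇔ 4*cos(2*x) = -2*sin(2*x) ⇔ tan(2*x) = -2, i.e. 2*x = arctan(-2) + nπ; keep the solutions lying in [-π, π].
  ⇒ x = -pi/2 - atan(2)/2 ≈ -2.1244, -atan(2)/2 ≈ -0.5536, -atan(2)/2 + pi/2 ≈ 1.0172, pi - atan(2)/2 ≈ 2.5880

f''(x) = -16*sin(2*x) + 8*cos(2*x)
Second-derivative test at each critical point:
  f''(-2.1244) = -17.8885 < 0 → local maximum
  f''(-0.5536) = 17.8885 > 0 → local minimum
  f''(1.0172) = -17.8885 < 0 → local maximum
  f''(2.5880) = 17.8885 > 0 → local minimum

Critical points: x = -pi/2 - atan(2)/2 ≈ -2.1244 (local maximum); x = -atan(2)/2 ≈ -0.5536 (local minimum); x = -atan(2)/2 + pi/2 ≈ 1.0172 (local maximum); x = pi - atan(2)/2 ≈ 2.5880 (local minimum)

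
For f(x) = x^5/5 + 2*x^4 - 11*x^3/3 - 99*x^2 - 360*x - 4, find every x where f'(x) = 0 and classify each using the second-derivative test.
f'(x) = x^4 + 8*x^3 - 11*x^2 - 198*x - 360

Solve f'(x) = 0:
  Factor: x^4 + 8*x^3 - 11*x^2 - 198*x - 360 = (x - 5)*(x + 3)*(x + 4)*(x + 6) = 0.
  ⇒ x = -6, -4, -3, 5

f''(x) = 4*x^3 + 24*x^2 - 22*x - 198
Second-derivative test at each critical point:
  f''(-6) = -66 < 0 → local maximum
  f''(-4) = 18 > 0 → local minimum
  f''(-3) = -24 < 0 → local maximum
  f''(5) = 792 > 0 → local minimum

Critical points: x = -6 (local maximum); x = -4 (local minimum); x = -3 (local maximum); x = 5 (local minimum)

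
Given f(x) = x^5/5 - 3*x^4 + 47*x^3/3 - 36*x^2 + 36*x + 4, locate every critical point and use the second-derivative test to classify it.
f'(x) = x^4 - 12*x^3 + 47*x^2 - 72*x + 36

Solve f'(x) = 0:
  Factor: x^4 - 12*x^3 + 47*x^2 - 72*x + 36 = (x - 6)*(x - 3)*(x - 2)*(x - 1) = 0.
  ⇒ x = 1, 2, 3, 6

f''(x) = 4*x^3 - 36*x^2 + 94*x - 72
Second-derivative test at each critical point:
  f''(1) = -10 < 0 → local maximum
  f''(2) = 4 > 0 → local minimum
  f''(3) = -6 < 0 → local maximum
  f''(6) = 60 > 0 → local minimum

Critical points: x = 1 (local maximum); x = 2 (local minimum); x = 3 (local maximum); x = 6 (local minimum)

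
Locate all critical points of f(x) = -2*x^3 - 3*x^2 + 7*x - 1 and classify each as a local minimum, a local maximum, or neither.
f'(x) = -6*x^2 - 6*x + 7

Solve f'(x) = 0:
  6*x^2 + 6*x - 7 = 0 has no rational roots; quadratic formula: x = (-6 ± √204)/12.
  ⇒ x = -sqrt(51)/6 - 1/2 ≈ -1.6902, -1/2 + sqrt(51)/6 ≈ 0.6902

f''(x) = -12*x - 6
Second-derivative test at each critical point:
  f''(-1.6902) = 14.2829 > 0 → local minimum
  f''(0.6902) = -14.2829 < 0 → local maximum

Critical points: x = -sqrt(51)/6 - 1/2 ≈ -1.6902 (local minimum); x = -1/2 + sqrt(51)/6 ≈ 0.6902 (local maximum)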